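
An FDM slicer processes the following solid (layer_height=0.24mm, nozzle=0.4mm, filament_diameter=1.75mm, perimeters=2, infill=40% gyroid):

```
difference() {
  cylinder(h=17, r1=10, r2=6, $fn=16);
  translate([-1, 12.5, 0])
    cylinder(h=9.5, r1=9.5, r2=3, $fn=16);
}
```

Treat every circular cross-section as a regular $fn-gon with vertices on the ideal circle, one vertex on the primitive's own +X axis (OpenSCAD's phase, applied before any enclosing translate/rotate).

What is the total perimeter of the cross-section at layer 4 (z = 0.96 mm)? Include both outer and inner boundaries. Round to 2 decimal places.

61.43 mm

At z = 0.96 mm: the cone (r1=10→r2=6) has section circumradius 9.774 here — a regular 16-gon (perimeter = 2·16·9.774·sin(180°/16) = 61.02 mm); the cone at (-1, 12.5) contributes a regular 16-gon of circumradius 8.843 (interpolated between r1=9.5 and r2=3 at t=0.101) (perimeter = 2·16·8.843·sin(180°/16) = 55.21 mm); Taking the first minus the rest: starting from the cone, the cone at (-1, 12.5) partially overlaps it — only the 54.14 mm² overlap (of its 239.41 mm²) is removed, clipping the outline — boundary = 61.43 mm. Overall, the cross-section is a single solid region. Total boundary length (outer) = 61.43 mm.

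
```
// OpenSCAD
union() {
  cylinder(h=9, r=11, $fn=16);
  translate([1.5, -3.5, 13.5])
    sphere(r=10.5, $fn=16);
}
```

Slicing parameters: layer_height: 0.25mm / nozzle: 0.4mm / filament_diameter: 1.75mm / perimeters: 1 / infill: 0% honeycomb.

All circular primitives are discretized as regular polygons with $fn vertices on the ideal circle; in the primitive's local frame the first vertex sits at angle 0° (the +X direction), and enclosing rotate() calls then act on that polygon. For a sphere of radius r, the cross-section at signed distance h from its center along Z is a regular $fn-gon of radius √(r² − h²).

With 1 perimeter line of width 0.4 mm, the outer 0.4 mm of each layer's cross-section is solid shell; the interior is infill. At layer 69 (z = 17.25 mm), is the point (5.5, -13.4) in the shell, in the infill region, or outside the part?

At z = 17.25 mm: the cylinder is absent (z outside [0, 9]); the r=10.5 sphere at (1.5, -3.5) contributes a regular 16-gon of circumradius √(10.5²−3.75²) = 9.808; Taking the union: only the r=10.5 sphere at (1.5, -3.5) is present, so the union is just that shape — 1 connected region. Overall, the cross-section is a single solid region. The nearest boundary edge runs (1.50, -13.31)→(5.25, -12.56); distance from the point to it = 0.87 mm. The point is not inside any of the regions above, so it lies outside the cross-section (0.87 mm from the nearest boundary).

outside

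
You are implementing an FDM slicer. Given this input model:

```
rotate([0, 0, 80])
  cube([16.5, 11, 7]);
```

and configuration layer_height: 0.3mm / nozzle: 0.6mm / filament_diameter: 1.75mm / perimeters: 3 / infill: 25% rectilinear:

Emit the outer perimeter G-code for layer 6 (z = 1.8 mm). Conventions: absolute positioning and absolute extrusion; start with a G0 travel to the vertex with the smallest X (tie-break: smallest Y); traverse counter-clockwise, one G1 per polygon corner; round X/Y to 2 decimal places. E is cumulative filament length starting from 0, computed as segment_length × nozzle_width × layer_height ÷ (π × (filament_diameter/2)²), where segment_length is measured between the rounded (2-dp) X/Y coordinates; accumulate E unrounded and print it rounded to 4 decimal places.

G0 X-10.83 Y1.91 Z1.80
G1 X0.00 Y0.00 E0.8230
G1 X2.87 Y16.25 E2.0579
G1 X-7.97 Y18.16 E2.8816
G1 X-10.83 Y1.91 E4.1163

At z = 1.8 mm: the cube (footprint 16.5×11) is included at this height; (rotated 80° about Z; rotation is an isometry so areas/perimeters/island counts are preserved). The outline is a single polygon with 4 vertices. Extrusion per mm of travel: 0.6 × 0.3 / (π × 0.875²) = 0.074835. Accumulating E over each segment gives final E = 4.1163.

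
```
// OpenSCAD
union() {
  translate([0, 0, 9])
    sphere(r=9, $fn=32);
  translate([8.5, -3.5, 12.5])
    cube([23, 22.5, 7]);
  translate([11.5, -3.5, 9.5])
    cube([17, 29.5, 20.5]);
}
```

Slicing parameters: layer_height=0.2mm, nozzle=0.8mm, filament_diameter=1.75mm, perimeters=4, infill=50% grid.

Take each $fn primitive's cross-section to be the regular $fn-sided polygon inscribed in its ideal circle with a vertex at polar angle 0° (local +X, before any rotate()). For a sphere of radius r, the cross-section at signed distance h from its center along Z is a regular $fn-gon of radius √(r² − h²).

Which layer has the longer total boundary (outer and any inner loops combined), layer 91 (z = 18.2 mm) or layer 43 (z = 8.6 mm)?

Layer 91 (z = 18.2): the sphere is not intersected at this z (|z−center|=9.200 > r=9); the 23×22.5 cube at (8.5, -3.5) contributes its full rectangle (perimeter 91.00 mm); the cube at (11.5, -3.5) (footprint 17×29.5) is included at this height (perimeter 93.00 mm); Merging all regions: the regions partially overlap (shared area 382.50 mm²), so the edge portions inside another operand are dropped and the merged outline is re-measured after clipping — boundary = 105.00 mm. So its perimeter = 105.00 mm. Layer 43 (z = 8.6): the r=9 sphere contributes a regular 32-gon of circumradius √(9²−0.4²) = 8.991 (perimeter = 2·32·8.991·sin(180°/32) = 56.40 mm); the cube at (8.5, -3.5) does not reach this height (z outside [12.5, 19.5]); the cube at (11.5, -3.5) is not intersected at this z (z outside [9.5, 30]); Combining (union): only the r=9 sphere is present, so the union is just that shape — boundary = 56.40 mm. So its perimeter = 56.40 mm. Layer 91 is larger (105.00 vs 56.40 mm).

layer 91 (z = 18.2 mm)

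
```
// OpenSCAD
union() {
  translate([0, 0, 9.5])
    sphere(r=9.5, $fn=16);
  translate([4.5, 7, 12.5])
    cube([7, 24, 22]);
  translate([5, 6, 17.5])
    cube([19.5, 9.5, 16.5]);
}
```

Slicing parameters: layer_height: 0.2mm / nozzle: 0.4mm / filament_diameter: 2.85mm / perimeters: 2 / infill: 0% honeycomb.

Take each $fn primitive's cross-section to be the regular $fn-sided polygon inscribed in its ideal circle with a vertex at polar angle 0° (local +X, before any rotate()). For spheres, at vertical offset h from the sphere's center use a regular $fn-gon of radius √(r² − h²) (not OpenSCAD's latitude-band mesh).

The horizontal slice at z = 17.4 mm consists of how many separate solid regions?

2

At z = 17.4 mm: the r=9.5 sphere slices to a regular 16-gon of circumradius 5.276 (√(r²−h²) with h=7.9 from center); the cube at (4.5, 7) (footprint 7×24) is included at this height; the cube at (5, 6) does not reach this height (z outside [17.5, 34]); Taking the union: the 2 present regions are separate (no shared area or edge), so areas and boundary lengths simply add and each stays a separate island — 2 connected regions. The result has 2 disconnected regions.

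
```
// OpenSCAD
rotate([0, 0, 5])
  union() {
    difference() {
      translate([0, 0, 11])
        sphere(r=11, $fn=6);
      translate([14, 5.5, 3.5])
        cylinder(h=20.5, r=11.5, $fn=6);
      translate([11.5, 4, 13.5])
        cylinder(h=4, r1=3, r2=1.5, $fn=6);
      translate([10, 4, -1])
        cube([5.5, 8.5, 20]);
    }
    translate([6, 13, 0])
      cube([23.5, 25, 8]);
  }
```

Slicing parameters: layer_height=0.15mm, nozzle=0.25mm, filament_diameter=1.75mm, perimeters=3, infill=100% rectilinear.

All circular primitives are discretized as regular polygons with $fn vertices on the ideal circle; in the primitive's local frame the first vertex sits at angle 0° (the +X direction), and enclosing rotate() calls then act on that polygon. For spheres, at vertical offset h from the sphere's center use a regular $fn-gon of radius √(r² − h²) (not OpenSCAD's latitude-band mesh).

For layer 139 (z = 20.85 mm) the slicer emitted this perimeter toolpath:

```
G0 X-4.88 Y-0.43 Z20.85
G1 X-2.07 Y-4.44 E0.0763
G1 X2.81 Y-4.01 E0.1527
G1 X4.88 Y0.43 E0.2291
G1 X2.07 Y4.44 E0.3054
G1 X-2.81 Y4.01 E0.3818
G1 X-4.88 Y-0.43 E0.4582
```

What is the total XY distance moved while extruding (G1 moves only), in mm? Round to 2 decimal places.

Sum the Euclidean lengths of each G1 segment: total = 29.39 mm.

29.39 mm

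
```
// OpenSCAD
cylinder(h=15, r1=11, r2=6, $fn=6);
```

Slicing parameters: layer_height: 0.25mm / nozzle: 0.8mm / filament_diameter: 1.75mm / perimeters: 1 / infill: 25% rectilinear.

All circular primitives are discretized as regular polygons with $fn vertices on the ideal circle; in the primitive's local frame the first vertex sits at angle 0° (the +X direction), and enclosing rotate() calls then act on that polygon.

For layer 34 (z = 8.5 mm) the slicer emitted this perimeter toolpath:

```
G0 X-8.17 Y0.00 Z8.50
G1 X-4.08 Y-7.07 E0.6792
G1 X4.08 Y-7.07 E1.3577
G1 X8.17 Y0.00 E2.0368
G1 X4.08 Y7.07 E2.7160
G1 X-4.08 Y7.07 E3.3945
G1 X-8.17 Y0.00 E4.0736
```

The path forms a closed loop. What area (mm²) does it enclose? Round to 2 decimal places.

Apply the shoelace formula to the sequence of (X, Y) vertices; enclosed area = 173.22 mm².

173.22 mm²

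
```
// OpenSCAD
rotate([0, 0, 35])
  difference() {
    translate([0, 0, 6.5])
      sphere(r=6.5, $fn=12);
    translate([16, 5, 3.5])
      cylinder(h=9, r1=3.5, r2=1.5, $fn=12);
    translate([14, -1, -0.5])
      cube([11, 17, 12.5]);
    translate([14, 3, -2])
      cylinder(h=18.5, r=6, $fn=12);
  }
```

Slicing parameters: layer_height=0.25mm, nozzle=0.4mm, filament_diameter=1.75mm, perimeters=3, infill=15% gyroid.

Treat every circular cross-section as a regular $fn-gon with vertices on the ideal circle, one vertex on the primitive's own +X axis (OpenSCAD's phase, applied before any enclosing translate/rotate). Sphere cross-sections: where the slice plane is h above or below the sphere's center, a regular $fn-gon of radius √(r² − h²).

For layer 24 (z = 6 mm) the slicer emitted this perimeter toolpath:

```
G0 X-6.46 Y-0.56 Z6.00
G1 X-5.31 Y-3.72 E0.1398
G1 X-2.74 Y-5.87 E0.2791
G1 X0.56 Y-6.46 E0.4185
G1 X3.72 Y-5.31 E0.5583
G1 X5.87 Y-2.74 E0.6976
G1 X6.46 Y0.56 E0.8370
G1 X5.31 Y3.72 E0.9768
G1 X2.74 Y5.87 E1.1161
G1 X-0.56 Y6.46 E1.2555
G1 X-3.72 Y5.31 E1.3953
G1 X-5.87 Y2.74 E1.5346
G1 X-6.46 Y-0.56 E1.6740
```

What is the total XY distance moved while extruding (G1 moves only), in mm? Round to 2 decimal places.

Sum the Euclidean lengths of each G1 segment: total = 40.26 mm.

40.26 mm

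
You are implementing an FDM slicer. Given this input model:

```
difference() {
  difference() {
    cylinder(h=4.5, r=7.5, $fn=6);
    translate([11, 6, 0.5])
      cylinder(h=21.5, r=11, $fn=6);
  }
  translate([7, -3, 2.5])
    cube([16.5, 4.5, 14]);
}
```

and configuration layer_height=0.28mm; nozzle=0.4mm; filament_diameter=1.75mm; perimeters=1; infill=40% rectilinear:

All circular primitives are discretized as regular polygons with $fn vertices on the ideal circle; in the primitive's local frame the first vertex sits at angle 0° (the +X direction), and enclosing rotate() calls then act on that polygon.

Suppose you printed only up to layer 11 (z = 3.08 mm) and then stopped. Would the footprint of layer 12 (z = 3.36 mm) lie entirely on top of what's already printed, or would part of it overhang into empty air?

Compare the two slices. At z = 3.08: the r=7.5 cylinder contributes a regular 6-gon of circumradius 7.5 (area = (6/2)·7.500²·sin(360°/6) = 146.14 mm²); the r=11 cylinder at (11, 6) contributes a regular 6-gon of circumradius 11 (area = (6/2)·11.000²·sin(360°/6) = 314.37 mm²); Subtracting the remaining from the first: starting from the r=7.5 cylinder (146.14 mm²), the r=11 cylinder at (11, 6) partially overlaps it — only the 33.13 mm² overlap (of its 314.37 mm²) is removed, clipping the outline — area = 113.02 mm²; the 16.5×4.5 cube at (7, -3) contributes its full rectangle (area 74.25 mm²); After the difference (first − rest): starting from the result so far (113.02 mm²), the 16.5×4.5 cube at (7, -3) misses the remaining region (no effect) — area = 113.02 mm². At z = 3.36: the cylinder: section is a regular 6-gon, circumradius r=7.5 (area = (6/2)·7.500²·sin(360°/6) = 146.14 mm²); the cylinder at (11, 6): section is a regular 6-gon, circumradius r=11 (area = (6/2)·11.000²·sin(360°/6) = 314.37 mm²); Taking the first minus the rest: starting from the r=7.5 cylinder (146.14 mm²), the r=11 cylinder at (11, 6) partially overlaps it — only the 33.13 mm² overlap (of its 314.37 mm²) is removed, clipping the outline — area = 113.02 mm²; the 16.5×4.5 cube at (7, -3) contributes its full rectangle (area 74.25 mm²); Subtracting the remaining from the first: starting from that combined region (113.02 mm²), the 16.5×4.5 cube at (7, -3) misses the remaining region (no effect) — area = 113.02 mm². Checking containment: the cross-section at z = 3.36 is a subset of the cross-section at z = 3.08.

entirely on top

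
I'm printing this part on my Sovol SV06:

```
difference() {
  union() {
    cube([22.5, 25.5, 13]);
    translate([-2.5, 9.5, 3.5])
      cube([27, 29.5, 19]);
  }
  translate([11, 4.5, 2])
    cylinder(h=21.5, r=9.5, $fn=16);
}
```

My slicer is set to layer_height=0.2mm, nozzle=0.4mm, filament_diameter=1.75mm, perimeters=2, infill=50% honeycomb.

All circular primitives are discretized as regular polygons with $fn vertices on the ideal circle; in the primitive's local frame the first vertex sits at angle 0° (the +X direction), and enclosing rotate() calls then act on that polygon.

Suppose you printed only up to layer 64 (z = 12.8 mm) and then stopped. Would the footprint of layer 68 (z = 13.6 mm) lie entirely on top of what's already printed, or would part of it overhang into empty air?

Compare the two slices. At z = 12.8: the cube is present — its section is the full 22.5×25.5 rectangle (area 573.75 mm²); the cube at (-2.5, 9.5) is present — its section is the full 27×29.5 rectangle (area 796.50 mm²); Merging all regions: the regions partially overlap — summed areas 1370.25 mm² minus the doubly-counted overlap 360.00 mm² gives 1010.25 mm² — area = 1010.25 mm²; the r=9.5 cylinder at (11, 4.5) contributes a regular 16-gon of circumradius 9.5 (area = (16/2)·9.500²·sin(360°/16) = 276.30 mm²); Taking the first minus the rest: starting from that combined region (1010.25 mm²), the r=9.5 cylinder at (11, 4.5) partially overlaps it — only the 219.27 mm² overlap (of its 276.30 mm²) is removed, clipping the outline — area = 790.98 mm². At z = 13.6: the cube is not intersected at this z (z outside [0, 13]); the 27×29.5 cube at (-2.5, 9.5) contributes its full rectangle (area 796.50 mm²); Taking the union: only the 27×29.5 cube at (-2.5, 9.5) is present, so the union is just that shape — area = 796.50 mm²; the r=9.5 cylinder at (11, 4.5) contributes a regular 16-gon of circumradius 9.5 (area = (16/2)·9.500²·sin(360°/16) = 276.30 mm²); After the difference (first − rest): starting from that combined region (796.50 mm²), the r=9.5 cylinder at (11, 4.5) partially overlaps it — only the 49.00 mm² overlap (of its 276.30 mm²) is removed, clipping the outline — area = 747.50 mm². Checking containment: the cross-section at z = 13.6 is a subset of the cross-section at z = 12.8.

entirely on top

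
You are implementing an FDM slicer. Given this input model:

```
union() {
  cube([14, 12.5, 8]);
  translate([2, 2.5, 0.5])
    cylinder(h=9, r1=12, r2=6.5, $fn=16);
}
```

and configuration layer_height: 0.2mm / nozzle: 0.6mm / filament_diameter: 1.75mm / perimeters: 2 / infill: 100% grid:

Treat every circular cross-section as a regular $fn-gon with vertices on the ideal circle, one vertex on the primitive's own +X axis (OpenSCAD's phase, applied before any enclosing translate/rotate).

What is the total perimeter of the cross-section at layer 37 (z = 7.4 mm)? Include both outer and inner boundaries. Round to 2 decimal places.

At z = 7.4 mm: the cube is present — its section is the full 14×12.5 rectangle (perimeter 53.00 mm); the cone at (2, 2.5) (r1=12→r2=6.5) has section circumradius 7.783 here — a regular 16-gon (perimeter = 2·16·7.783·sin(180°/16) = 48.59 mm); Merging all regions: the regions partially overlap (shared area 85.37 mm²), so the edge portions inside another operand are dropped and the merged outline is re-measured after clipping — boundary = 65.68 mm. Overall, the cross-section is a single solid region. Total boundary length (outer) = 65.68 mm.

65.68 mm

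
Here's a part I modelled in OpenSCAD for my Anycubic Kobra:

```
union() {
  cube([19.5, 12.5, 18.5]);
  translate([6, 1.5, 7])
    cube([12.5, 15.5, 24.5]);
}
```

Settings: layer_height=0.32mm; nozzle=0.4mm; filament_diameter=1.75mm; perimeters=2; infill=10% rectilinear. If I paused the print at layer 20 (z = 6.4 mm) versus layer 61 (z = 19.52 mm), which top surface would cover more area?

layer 20 (z = 6.4 mm)

Layer 20 (z = 6.4): the cube (footprint 19.5×12.5) is included at this height (area 243.75 mm²); the cube at (6, 1.5) does not reach this height (z outside [7, 31.5]); Merging all regions: only the 19.5×12.5 cube is present, so the union is just that shape — area = 243.75 mm². So its area = 243.75 mm². Layer 61 (z = 19.52): the cube is not intersected at this z (z outside [0, 18.5]); the cube at (6, 1.5) is present — its section is the full 12.5×15.5 rectangle (area 193.75 mm²); Merging all regions: only the 12.5×15.5 cube at (6, 1.5) is present, so the union is just that shape — area = 193.75 mm². So its area = 193.75 mm². Layer 20 is larger (243.75 vs 193.75 mm²).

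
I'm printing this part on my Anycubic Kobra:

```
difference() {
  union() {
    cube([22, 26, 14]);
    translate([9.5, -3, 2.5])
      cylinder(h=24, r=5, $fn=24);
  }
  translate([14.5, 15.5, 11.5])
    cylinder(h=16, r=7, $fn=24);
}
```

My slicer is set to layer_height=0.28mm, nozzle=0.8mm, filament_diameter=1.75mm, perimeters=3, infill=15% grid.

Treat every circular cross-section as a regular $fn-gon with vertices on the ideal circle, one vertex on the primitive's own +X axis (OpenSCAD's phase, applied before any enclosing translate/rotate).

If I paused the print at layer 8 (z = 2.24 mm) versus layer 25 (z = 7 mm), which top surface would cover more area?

layer 25 (z = 7 mm)

Layer 8 (z = 2.24): the 22×26 cube contributes its full rectangle (area 572.00 mm²); the cylinder at (9.5, -3) does not reach this height (z outside [2.5, 26.5]); Combining (union): only the 22×26 cube is present, so the union is just that shape — area = 572.00 mm²; the cylinder at (14.5, 15.5) does not reach this height (z outside [11.5, 27.5]); Taking the first minus the rest: none of the subtracted shapes is present at this height, so that combined region is unchanged — area = 572.00 mm². So its area = 572.00 mm². Layer 25 (z = 7): the cube is present — its section is the full 22×26 rectangle (area 572.00 mm²); the cylinder at (9.5, -3): section is a regular 24-gon, circumradius r=5 (area = (24/2)·5.000²·sin(360°/24) = 77.65 mm²); Combining (union): the regions partially overlap — summed areas 649.65 mm² minus the doubly-counted overlap 10.92 mm² gives 638.73 mm² — area = 638.73 mm²; the cylinder at (14.5, 15.5) does not reach this height (z outside [11.5, 27.5]); Subtracting the remaining from the first: none of the subtracted shapes is present at this height, so that combined region is unchanged — area = 638.73 mm². So its area = 638.73 mm². Layer 25 is larger (638.73 vs 572.00 mm²).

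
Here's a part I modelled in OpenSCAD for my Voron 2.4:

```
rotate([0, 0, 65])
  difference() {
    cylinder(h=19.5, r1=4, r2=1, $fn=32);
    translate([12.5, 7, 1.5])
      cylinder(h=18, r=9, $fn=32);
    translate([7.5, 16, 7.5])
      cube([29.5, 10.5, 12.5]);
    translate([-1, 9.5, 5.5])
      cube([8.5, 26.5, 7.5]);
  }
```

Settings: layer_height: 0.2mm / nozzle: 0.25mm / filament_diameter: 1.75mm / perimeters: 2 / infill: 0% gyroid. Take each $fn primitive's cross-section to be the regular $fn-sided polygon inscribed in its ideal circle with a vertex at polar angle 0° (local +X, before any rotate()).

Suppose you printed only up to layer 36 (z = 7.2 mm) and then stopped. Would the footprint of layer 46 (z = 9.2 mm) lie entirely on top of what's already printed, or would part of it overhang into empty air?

entirely on top

Compare the two slices. At z = 7.2: the cone contributes a regular 32-gon of circumradius 2.892 (interpolated between r1=4 and r2=1 at t=0.369) (area = (32/2)·2.892²·sin(360°/32) = 26.11 mm²); the r=9 cylinder at (12.5, 7) gives a regular 32-gon of circumradius 9 (constant along its height) (area = (32/2)·9.000²·sin(360°/32) = 252.84 mm²); the cube at (7.5, 16) is not intersected at this z (z outside [7.5, 20]); the cube at (-1, 9.5) is present — its section is the full 8.5×26.5 rectangle (area 225.25 mm²); After the difference (first − rest): starting from the cone (26.11 mm²), the r=9 cylinder at (12.5, 7) misses the remaining region (no effect); the 8.5×26.5 cube at (-1, 9.5) misses the remaining region (no effect) — area = 26.11 mm²; (whole slice rotated 65° about Z — lengths, areas and connectivity unchanged). At z = 9.2: the cone (r1=4→r2=1) has section circumradius 2.585 here — a regular 32-gon (area = (32/2)·2.585²·sin(360°/32) = 20.85 mm²); the r=9 cylinder at (12.5, 7) gives a regular 32-gon of circumradius 9 (constant along its height) (area = (32/2)·9.000²·sin(360°/32) = 252.84 mm²); the cube at (7.5, 16) is present — its section is the full 29.5×10.5 rectangle (area 309.75 mm²); the 8.5×26.5 cube at (-1, 9.5) contributes its full rectangle (area 225.25 mm²); Taking the first minus the rest: starting from the cone (20.85 mm²), the r=9 cylinder at (12.5, 7) misses the remaining region (no effect); the 29.5×10.5 cube at (7.5, 16) misses the remaining region (no effect); the 8.5×26.5 cube at (-1, 9.5) misses the remaining region (no effect) — area = 20.85 mm²; (whole slice rotated 65° about Z — lengths, areas and connectivity unchanged). Checking containment: the cross-section at z = 9.2 is a subset of the cross-section at z = 7.2.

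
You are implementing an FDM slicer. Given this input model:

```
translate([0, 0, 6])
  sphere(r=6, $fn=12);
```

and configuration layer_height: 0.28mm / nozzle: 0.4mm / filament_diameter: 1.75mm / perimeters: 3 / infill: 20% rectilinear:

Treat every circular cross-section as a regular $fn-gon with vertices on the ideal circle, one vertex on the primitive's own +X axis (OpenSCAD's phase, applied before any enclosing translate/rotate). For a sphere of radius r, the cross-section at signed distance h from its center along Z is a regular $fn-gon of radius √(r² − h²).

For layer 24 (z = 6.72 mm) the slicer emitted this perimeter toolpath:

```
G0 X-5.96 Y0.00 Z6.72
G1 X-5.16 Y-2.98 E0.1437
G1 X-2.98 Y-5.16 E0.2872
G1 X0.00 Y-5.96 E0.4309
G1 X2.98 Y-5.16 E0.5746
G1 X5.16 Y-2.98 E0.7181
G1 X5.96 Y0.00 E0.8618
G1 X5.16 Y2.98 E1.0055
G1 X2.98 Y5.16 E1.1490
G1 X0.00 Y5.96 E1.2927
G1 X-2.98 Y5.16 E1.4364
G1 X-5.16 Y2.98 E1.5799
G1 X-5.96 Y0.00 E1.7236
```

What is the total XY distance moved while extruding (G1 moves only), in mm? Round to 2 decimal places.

37.02 mm

Sum the Euclidean lengths of each G1 segment: total = 37.02 mm.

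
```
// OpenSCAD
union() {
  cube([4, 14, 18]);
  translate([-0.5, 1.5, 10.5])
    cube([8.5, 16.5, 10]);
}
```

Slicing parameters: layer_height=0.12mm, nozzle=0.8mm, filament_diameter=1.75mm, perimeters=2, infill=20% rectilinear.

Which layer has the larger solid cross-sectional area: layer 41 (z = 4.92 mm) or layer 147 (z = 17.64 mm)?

Layer 41 (z = 4.92): the cube is present — its section is the full 4×14 rectangle (area 56.00 mm²); the cube at (-0.5, 1.5) is absent (z outside [10.5, 20.5]); Taking the union: only the 4×14 cube is present, so the union is just that shape — area = 56.00 mm². So its area = 56.00 mm². Layer 147 (z = 17.64): the cube (footprint 4×14) is included at this height (area 56.00 mm²); the cube at (-0.5, 1.5) (footprint 8.5×16.5) is included at this height (area 140.25 mm²); Combining (union): the regions partially overlap — summed areas 196.25 mm² minus the doubly-counted overlap 50.00 mm² gives 146.25 mm² — area = 146.25 mm². So its area = 146.25 mm². Layer 147 is larger (146.25 vs 56.00 mm²).

layer 147 (z = 17.64 mm)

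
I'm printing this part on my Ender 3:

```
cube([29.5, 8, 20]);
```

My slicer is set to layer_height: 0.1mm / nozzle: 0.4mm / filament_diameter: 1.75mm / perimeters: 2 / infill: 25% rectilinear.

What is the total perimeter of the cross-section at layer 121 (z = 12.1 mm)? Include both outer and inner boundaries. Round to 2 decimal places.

75.00 mm

At z = 12.1 mm: the cube (footprint 29.5×8) is included at this height (perimeter 75.00 mm). Overall, the cross-section is a single solid region. Total boundary length (outer) = 75.00 mm.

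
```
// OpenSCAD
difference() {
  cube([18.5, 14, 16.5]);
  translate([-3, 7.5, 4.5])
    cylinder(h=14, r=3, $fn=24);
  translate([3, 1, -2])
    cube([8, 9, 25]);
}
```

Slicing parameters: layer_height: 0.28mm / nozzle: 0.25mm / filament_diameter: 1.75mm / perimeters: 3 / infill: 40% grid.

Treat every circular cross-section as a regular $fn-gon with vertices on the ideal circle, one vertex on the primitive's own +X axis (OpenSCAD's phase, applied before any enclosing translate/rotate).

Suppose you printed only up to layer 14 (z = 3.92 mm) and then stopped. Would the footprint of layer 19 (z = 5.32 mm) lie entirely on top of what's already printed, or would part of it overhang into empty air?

entirely on top

Compare the two slices. At z = 3.92: the cube is present — its section is the full 18.5×14 rectangle (area 259.00 mm²); the cylinder at (-3, 7.5) does not reach this height (z outside [4.5, 18.5]); the cube at (3, 1) (footprint 8×9) is included at this height (area 72.00 mm²); Taking the first minus the rest: starting from the 18.5×14 cube (259.00 mm²), the 8×9 cube at (3, 1) lies wholly inside it (removes its full 72.00 mm² and its 34.00 mm outline becomes a hole wall) — area = 187.00 mm². At z = 5.32: the cube is present — its section is the full 18.5×14 rectangle (area 259.00 mm²); the r=3 cylinder at (-3, 7.5) gives a regular 24-gon of circumradius 3 (constant along its height) (area = (24/2)·3.000²·sin(360°/24) = 27.95 mm²); the cube at (3, 1) (footprint 8×9) is included at this height (area 72.00 mm²); Taking the first minus the rest: starting from the 18.5×14 cube (259.00 mm²), the r=3 cylinder at (-3, 7.5) misses the remaining region (no effect); the 8×9 cube at (3, 1) lies wholly inside it (removes its full 72.00 mm² and its 34.00 mm outline becomes a hole wall) — area = 187.00 mm². Checking containment: the cross-section at z = 5.32 is a subset of the cross-section at z = 3.92.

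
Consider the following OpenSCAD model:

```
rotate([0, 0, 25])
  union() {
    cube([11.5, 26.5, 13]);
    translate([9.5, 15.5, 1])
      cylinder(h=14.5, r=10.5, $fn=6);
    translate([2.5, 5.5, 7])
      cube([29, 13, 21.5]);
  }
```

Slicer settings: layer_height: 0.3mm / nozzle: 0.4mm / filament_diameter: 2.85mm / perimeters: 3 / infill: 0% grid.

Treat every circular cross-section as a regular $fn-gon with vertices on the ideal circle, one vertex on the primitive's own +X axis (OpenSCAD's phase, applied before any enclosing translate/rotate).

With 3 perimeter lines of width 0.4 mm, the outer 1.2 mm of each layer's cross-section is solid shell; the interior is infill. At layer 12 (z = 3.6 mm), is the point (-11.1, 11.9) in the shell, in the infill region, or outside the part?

At z = 3.6 mm: the cube (footprint 11.5×26.5) is included at this height; the cylinder at (9.5, 15.5): section is a regular 6-gon, circumradius r=10.5; the cube at (2.5, 5.5) does not reach this height (z outside [7, 28.5]); Merging all regions: the regions partially overlap (shared area 177.86 mm²), so overlapping operands fuse into one piece — 1 connected region; (whole slice rotated 25° about Z — lengths, areas and connectivity unchanged). Overall, the cross-section is a single solid region. Undo the 25° rotation: the query point maps to (-5.031, 15.476) in the un-rotated model frame. The nearest boundary edge runs (0.00, 13.77)→(-1.00, 15.50); distance from the point to it = 4.03 mm. The point is not inside any of the regions above, so it lies outside the cross-section (4.03 mm from the nearest boundary).

outside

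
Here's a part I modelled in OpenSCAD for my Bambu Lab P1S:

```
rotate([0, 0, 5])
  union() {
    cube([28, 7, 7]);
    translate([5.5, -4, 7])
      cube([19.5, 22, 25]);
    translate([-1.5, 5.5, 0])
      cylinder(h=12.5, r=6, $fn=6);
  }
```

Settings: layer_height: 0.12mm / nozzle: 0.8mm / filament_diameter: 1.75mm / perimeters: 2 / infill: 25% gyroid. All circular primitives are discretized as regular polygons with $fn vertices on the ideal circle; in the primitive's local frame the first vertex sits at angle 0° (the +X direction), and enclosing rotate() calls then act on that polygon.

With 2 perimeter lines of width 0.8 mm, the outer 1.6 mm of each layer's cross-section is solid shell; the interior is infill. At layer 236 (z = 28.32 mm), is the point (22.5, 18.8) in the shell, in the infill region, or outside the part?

At z = 28.32 mm: the cube is not intersected at this z (z outside [0, 7]); the 19.5×22 cube at (5.5, -4) contributes its full rectangle; the cylinder at (-1.5, 5.5) is not intersected at this z (z outside [0, 12.5]); Taking the union: only the 19.5×22 cube at (5.5, -4) is present, so the union is just that shape — 1 connected region; (rotated 5° about Z; rotation is an isometry so areas/perimeters/island counts are preserved). Overall, the cross-section is a single solid region. Undo the 5° rotation: the query point maps to (24.053, 16.767) in the un-rotated model frame. The nearest boundary edge runs (25.00, -4.00)→(25.00, 18.00); distance from the point to it = 0.95 mm. The point is inside the cross-section, 0.95 mm from the nearest boundary — within the 1.6 mm shell band (2 × 0.8).

shell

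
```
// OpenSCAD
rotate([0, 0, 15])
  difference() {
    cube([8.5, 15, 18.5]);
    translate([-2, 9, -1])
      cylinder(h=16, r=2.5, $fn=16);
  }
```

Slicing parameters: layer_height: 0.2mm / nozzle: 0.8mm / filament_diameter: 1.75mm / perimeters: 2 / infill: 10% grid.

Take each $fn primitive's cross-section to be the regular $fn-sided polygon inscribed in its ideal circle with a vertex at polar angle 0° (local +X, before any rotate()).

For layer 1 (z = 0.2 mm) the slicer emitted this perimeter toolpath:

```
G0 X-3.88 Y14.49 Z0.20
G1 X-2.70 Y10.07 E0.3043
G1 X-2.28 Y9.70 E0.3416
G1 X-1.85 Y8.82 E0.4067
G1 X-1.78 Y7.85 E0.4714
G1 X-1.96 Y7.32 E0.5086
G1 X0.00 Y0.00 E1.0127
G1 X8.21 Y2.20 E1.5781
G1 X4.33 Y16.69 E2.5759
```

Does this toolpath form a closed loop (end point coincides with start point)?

no

Start point (G0): (-3.88, 14.49). End point (last G1): the path does not return to the start — open.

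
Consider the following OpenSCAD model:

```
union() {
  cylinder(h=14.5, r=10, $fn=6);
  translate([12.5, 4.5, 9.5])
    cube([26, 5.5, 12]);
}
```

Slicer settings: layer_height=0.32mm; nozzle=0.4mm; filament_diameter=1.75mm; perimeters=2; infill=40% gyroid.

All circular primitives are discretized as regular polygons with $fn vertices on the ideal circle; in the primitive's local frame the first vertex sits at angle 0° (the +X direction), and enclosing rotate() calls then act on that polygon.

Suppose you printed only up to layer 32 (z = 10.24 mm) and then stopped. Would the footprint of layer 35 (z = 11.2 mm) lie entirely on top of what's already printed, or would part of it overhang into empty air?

entirely on top

Compare the two slices. At z = 10.24: the r=10 cylinder contributes a regular 6-gon of circumradius 10 (area = (6/2)·10.000²·sin(360°/6) = 259.81 mm²); the cube at (12.5, 4.5) (footprint 26×5.5) is included at this height (area 143.00 mm²); Combining (union): the 2 present regions are separate (no shared area or edge), so areas and boundary lengths simply add and each stays a separate island — area = 402.81 mm². At z = 11.2: the cylinder: section is a regular 6-gon, circumradius r=10 (area = (6/2)·10.000²·sin(360°/6) = 259.81 mm²); the 26×5.5 cube at (12.5, 4.5) contributes its full rectangle (area 143.00 mm²); Taking the union: the 2 present regions are separate (no shared area or edge), so areas and boundary lengths simply add and each stays a separate island — area = 402.81 mm². Checking containment: the cross-section at z = 11.2 is a subset of the cross-section at z = 10.24.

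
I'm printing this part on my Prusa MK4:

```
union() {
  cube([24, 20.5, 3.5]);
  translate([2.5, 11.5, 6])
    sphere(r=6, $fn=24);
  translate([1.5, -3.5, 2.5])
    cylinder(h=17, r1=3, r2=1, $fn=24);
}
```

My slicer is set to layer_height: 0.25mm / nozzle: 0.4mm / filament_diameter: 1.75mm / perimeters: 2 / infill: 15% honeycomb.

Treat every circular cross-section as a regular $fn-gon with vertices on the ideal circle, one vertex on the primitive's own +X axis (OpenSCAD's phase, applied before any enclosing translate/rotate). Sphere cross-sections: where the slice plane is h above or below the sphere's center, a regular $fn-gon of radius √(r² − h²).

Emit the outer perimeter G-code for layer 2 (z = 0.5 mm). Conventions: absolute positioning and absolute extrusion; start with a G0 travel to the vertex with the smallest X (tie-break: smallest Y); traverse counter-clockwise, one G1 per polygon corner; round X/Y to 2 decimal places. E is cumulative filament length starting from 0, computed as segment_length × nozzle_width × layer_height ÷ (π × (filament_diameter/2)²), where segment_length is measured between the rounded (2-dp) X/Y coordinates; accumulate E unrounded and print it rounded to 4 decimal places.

G0 X0.00 Y0.00 Z0.50
G1 X24.00 Y0.00 E0.9978
G1 X24.00 Y20.50 E1.8501
G1 X0.00 Y20.50 E2.8479
G1 X0.00 Y0.00 E3.7002

At z = 0.5 mm: the 24×20.5 cube contributes its full rectangle; the r=6 sphere at (2.5, 11.5) slices to a regular 24-gon of circumradius 2.398 (√(r²−h²) with h=5.5 from center); the cone at (1.5, -3.5) does not reach this height (z outside [2.5, 19.5]); Merging all regions: the r=6 sphere at (2.5, 11.5) lies entirely inside the 24×20.5 cube, so the union is just the 24×20.5 cube — 1 connected region. The outline is a single polygon with 4 vertices. Extrusion per mm of travel: 0.4 × 0.25 / (π × 0.875²) = 0.041575. Accumulating E over each segment gives final E = 3.7002.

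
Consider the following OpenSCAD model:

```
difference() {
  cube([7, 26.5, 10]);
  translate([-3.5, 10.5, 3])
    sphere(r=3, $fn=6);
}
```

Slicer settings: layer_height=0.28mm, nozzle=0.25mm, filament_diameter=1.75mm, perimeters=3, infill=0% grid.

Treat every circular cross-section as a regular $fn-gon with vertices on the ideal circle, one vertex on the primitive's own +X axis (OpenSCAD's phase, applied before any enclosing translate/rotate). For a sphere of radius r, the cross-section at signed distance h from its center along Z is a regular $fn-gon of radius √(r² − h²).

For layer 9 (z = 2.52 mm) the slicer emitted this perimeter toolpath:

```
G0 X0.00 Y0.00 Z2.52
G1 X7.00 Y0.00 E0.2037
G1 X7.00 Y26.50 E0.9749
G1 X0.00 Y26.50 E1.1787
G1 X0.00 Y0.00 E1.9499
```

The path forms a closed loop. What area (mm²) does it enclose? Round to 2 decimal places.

Apply the shoelace formula to the sequence of (X, Y) vertices; enclosed area = 185.50 mm².

185.50 mm²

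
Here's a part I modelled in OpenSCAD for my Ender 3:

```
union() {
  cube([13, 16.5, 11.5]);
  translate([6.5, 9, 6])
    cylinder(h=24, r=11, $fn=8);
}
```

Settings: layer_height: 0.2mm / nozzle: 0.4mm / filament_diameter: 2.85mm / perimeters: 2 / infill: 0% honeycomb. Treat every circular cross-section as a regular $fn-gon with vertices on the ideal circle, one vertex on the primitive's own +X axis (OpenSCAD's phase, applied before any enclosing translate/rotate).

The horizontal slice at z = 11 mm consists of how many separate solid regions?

At z = 11 mm: the cube is present — its section is the full 13×16.5 rectangle; the r=11 cylinder at (6.5, 9) contributes a regular 8-gon of circumradius 11; Combining (union): the regions partially overlap (shared area 213.34 mm²), so overlapping operands fuse into one piece — 1 connected region. The result has 1 disconnected region.

1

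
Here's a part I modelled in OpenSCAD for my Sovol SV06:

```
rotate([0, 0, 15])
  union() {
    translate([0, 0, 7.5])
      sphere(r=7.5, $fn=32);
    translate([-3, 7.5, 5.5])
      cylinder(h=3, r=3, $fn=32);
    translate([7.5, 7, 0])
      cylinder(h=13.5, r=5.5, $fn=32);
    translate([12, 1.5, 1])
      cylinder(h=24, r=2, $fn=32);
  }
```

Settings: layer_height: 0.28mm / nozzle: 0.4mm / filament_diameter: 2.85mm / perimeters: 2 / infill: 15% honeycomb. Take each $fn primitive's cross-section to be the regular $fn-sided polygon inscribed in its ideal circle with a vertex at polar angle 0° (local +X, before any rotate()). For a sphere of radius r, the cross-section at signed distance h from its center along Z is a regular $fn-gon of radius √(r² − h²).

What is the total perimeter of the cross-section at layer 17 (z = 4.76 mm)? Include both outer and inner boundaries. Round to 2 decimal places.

At z = 4.76 mm: the r=7.5 sphere slices to a regular 32-gon of circumradius 6.982 (√(r²−h²) with h=2.74 from center) (perimeter = 2·32·6.982·sin(180°/32) = 43.80 mm); the cylinder at (-3, 7.5) does not reach this height (z outside [5.5, 8.5]); the r=5.5 cylinder at (7.5, 7) gives a regular 32-gon of circumradius 5.5 (constant along its height) (perimeter = 2·32·5.500·sin(180°/32) = 34.50 mm); the r=2 cylinder at (12, 1.5) contributes a regular 32-gon of circumradius 2 (perimeter = 2·32·2.000·sin(180°/32) = 12.55 mm); Merging all regions: the regions partially overlap (shared area 10.84 mm²), so the edge portions inside another operand are dropped and the merged outline is re-measured after clipping — boundary = 71.88 mm; (rotated 15° about Z; rotation is an isometry so areas/perimeters/island counts are preserved). Overall, the cross-section is a single solid region. Total boundary length (outer) = 71.88 mm.

71.88 mm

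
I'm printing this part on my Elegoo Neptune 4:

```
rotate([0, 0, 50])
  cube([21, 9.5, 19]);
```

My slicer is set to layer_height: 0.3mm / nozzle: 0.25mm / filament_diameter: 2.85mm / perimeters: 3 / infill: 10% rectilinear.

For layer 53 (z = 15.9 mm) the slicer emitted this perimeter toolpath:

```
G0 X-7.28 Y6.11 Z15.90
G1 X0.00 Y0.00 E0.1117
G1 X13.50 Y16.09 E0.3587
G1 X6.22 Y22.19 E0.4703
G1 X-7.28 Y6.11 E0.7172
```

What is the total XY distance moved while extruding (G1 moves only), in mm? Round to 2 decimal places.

Sum the Euclidean lengths of each G1 segment: total = 61.00 mm.

61.00 mm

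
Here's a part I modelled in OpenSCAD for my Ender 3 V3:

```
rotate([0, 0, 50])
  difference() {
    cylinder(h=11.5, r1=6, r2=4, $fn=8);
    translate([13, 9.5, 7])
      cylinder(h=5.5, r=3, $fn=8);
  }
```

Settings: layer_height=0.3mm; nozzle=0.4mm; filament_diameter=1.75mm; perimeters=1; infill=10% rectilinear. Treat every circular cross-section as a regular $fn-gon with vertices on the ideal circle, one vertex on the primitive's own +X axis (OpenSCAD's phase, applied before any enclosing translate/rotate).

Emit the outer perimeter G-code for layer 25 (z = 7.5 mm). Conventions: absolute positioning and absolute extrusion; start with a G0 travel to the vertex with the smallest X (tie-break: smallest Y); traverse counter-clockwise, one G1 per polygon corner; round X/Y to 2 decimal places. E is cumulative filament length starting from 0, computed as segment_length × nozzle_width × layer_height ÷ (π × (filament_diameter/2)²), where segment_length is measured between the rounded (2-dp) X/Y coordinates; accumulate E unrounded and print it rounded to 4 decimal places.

At z = 7.5 mm: the cone (r1=6→r2=4) has section circumradius 4.696 here — a regular 8-gon; the r=3 cylinder at (13, 9.5) gives a regular 8-gon of circumradius 3 (constant along its height); After the difference (first − rest): starting from the cone, the r=3 cylinder at (13, 9.5) misses the remaining region (no effect) — 1 connected region; (rotated 50° about Z; rotation is an isometry so areas/perimeters/island counts are preserved). The outline is a single polygon with 8 vertices. Extrusion per mm of travel: 0.4 × 0.3 / (π × 0.875²) = 0.049890. Accumulating E over each segment gives final E = 1.4353.

G0 X-4.68 Y-0.41 Z7.50
G1 X-3.02 Y-3.60 E0.1794
G1 X0.41 Y-4.68 E0.3588
G1 X3.60 Y-3.02 E0.5382
G1 X4.68 Y0.41 E0.7176
G1 X3.02 Y3.60 E0.8970
G1 X-0.41 Y4.68 E1.0764
G1 X-3.60 Y3.02 E1.2559
G1 X-4.68 Y-0.41 E1.4353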